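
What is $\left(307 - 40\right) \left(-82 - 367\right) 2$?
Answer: $-239766$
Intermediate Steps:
$\left(307 - 40\right) \left(-82 - 367\right) 2 = 267 \left(-449\right) 2 = \left(-119883\right) 2 = -239766$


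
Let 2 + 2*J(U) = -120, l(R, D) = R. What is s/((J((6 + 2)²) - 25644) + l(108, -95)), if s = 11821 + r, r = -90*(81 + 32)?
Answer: -127/1969 ≈ -0.064500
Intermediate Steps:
r = -10170 (r = -90*113 = -10170)
J(U) = -61 (J(U) = -1 + (½)*(-120) = -1 - 60 = -61)
s = 1651 (s = 11821 - 10170 = 1651)
s/((J((6 + 2)²) - 25644) + l(108, -95)) = 1651/((-61 - 25644) + 108) = 1651/(-25705 + 108) = 1651/(-25597) = 1651*(-1/25597) = -127/1969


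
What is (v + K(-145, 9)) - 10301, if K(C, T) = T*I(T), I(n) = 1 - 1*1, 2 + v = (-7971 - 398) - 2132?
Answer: -20804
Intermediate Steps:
v = -10503 (v = -2 + ((-7971 - 398) - 2132) = -2 + (-8369 - 2132) = -2 - 10501 = -10503)
I(n) = 0 (I(n) = 1 - 1 = 0)
K(C, T) = 0 (K(C, T) = T*0 = 0)
(v + K(-145, 9)) - 10301 = (-10503 + 0) - 10301 = -10503 - 10301 = -20804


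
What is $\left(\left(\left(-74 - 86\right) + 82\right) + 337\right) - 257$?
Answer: $2$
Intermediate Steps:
$\left(\left(\left(-74 - 86\right) + 82\right) + 337\right) - 257 = \left(\left(-160 + 82\right) + 337\right) - 257 = \left(-78 + 337\right) - 257 = 259 - 257 = 2$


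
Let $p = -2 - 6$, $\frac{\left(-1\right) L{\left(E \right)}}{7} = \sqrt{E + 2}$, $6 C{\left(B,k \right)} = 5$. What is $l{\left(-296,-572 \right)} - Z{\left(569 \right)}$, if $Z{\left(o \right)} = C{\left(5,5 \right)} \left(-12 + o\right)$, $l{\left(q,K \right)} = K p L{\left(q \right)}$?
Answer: $- \frac{2785}{6} - 224224 i \sqrt{6} \approx -464.17 - 5.4923 \cdot 10^{5} i$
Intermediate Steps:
$C{\left(B,k \right)} = \frac{5}{6}$ ($C{\left(B,k \right)} = \frac{1}{6} \cdot 5 = \frac{5}{6}$)
$L{\left(E \right)} = - 7 \sqrt{2 + E}$ ($L{\left(E \right)} = - 7 \sqrt{E + 2} = - 7 \sqrt{2 + E}$)
$p = -8$ ($p = -2 - 6 = -8$)
$l{\left(q,K \right)} = 56 K \sqrt{2 + q}$ ($l{\left(q,K \right)} = K \left(-8\right) \left(- 7 \sqrt{2 + q}\right) = - 8 K \left(- 7 \sqrt{2 + q}\right) = 56 K \sqrt{2 + q}$)
$Z{\left(o \right)} = -10 + \frac{5 o}{6}$ ($Z{\left(o \right)} = \frac{5 \left(-12 + o\right)}{6} = -10 + \frac{5 o}{6}$)
$l{\left(-296,-572 \right)} - Z{\left(569 \right)} = 56 \left(-572\right) \sqrt{2 - 296} - \left(-10 + \frac{5}{6} \cdot 569\right) = 56 \left(-572\right) \sqrt{-294} - \left(-10 + \frac{2845}{6}\right) = 56 \left(-572\right) 7 i \sqrt{6} - \frac{2785}{6} = - 224224 i \sqrt{6} - \frac{2785}{6} = - \frac{2785}{6} - 224224 i \sqrt{6}$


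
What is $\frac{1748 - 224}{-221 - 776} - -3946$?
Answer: $\frac{3932638}{997} \approx 3944.5$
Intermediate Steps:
$\frac{1748 - 224}{-221 - 776} - -3946 = \frac{1524}{-221 - 776} + 3946 = \frac{1524}{-997} + 3946 = 1524 \left(- \frac{1}{997}\right) + 3946 = - \frac{1524}{997} + 3946 = \frac{3932638}{997}$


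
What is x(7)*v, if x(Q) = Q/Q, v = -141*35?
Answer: -4935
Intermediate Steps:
v = -4935
x(Q) = 1
x(7)*v = 1*(-4935) = -4935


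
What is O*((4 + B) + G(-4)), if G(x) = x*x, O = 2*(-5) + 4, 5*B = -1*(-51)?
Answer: -906/5 ≈ -181.20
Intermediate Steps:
B = 51/5 (B = (-1*(-51))/5 = (⅕)*51 = 51/5 ≈ 10.200)
O = -6 (O = -10 + 4 = -6)
G(x) = x²
O*((4 + B) + G(-4)) = -6*((4 + 51/5) + (-4)²) = -6*(71/5 + 16) = -6*151/5 = -906/5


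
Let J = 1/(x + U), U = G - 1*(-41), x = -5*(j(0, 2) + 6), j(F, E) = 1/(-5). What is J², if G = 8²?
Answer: 1/5776 ≈ 0.00017313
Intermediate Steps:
j(F, E) = -⅕
G = 64
x = -29 (x = -5*(-⅕ + 6) = -5*29/5 = -29)
U = 105 (U = 64 - 1*(-41) = 64 + 41 = 105)
J = 1/76 (J = 1/(-29 + 105) = 1/76 ≈ 0.013158)
J² = (1/76)² = 1/5776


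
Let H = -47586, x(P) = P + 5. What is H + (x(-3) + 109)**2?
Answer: -35265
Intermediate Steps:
x(P) = 5 + P
H + (x(-3) + 109)**2 = -47586 + ((5 - 3) + 109)**2 = -47586 + (2 + 109)**2 = -47586 + 111**2 = -47586 + 12321 = -35265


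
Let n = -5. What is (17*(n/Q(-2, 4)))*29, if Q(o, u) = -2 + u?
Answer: -2465/2 ≈ -1232.5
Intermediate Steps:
(17*(n/Q(-2, 4)))*29 = (17*(-5/(-2 + 4)))*29 = (17*(-5/2))*29 = -85/2*29 = -2465/2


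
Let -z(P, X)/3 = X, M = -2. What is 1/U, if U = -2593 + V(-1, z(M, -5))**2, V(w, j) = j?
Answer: -1/2368 ≈ -0.00042230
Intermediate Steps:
z(P, X) = -3*X
U = -2368 (U = -2593 + (-3*(-5))**2 = -2593 + 15**2 = -2593 + 225 = -2368)
1/U = 1/(-2368) = -1/2368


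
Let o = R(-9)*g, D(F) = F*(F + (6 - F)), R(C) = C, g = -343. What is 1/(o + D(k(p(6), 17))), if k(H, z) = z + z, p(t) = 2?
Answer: 1/3291 ≈ 0.00030386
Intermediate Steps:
k(H, z) = 2*z
D(F) = 6*F (D(F) = F*6 = 6*F)
o = 3087 (o = -9*(-343) = 3087)
1/(o + D(k(p(6), 17))) = 1/(3087 + 6*(2*17)) = 1/(3087 + 6*34) = 1/(3087 + 204) = 1/3291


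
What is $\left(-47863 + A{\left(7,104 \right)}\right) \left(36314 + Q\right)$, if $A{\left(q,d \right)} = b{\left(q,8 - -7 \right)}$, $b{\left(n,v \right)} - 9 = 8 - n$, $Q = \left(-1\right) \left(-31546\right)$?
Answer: $-3247304580$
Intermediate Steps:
$Q = 31546$
$b{\left(n,v \right)} = 17 - n$ ($b{\left(n,v \right)} = 9 - \left(-8 + n\right) = 17 - n$)
$A{\left(q,d \right)} = 17 - q$
$\left(-47863 + A{\left(7,104 \right)}\right) \left(36314 + Q\right) = \left(-47863 + \left(17 - 7\right)\right) \left(36314 + 31546\right) = \left(-47863 + \left(17 - 7\right)\right) 67860 = \left(-47863 + 10\right) 67860 = \left(-47853\right) 67860 = -3247304580$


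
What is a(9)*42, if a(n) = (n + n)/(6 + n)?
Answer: 252/5 ≈ 50.400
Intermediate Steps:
a(n) = 2*n/(6 + n) (a(n) = (2*n)/(6 + n) = 2*n/(6 + n))
a(9)*42 = (2*9/(6 + 9))*42 = (2*9/15)*42 = (2*9*(1/15))*42 = (6/5)*42 = 252/5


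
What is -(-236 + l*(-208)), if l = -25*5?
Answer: -25764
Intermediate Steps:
l = -125
-(-236 + l*(-208)) = -(-236 - 125*(-208)) = -(-236 + 26000) = -1*25764 = -25764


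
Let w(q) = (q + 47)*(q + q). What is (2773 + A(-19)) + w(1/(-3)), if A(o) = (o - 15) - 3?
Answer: 24344/9 ≈ 2704.9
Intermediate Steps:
A(o) = -18 + o (A(o) = (-15 + o) - 3 = -18 + o)
w(q) = 2*q*(47 + q) (w(q) = (47 + q)*(2*q) = 2*q*(47 + q))
(2773 + A(-19)) + w(1/(-3)) = (2773 + (-18 - 19)) + 2*(47 + 1/(-3))/(-3) = (2773 - 37) + 2*(-⅓)*(47 - ⅓) = 2736 + 2*(-⅓)*(140/3) = 2736 - 280/9 = 24344/9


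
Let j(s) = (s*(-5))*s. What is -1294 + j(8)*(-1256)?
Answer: 400626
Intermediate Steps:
j(s) = -5*s² (j(s) = (-5*s)*s = -5*s²)
-1294 + j(8)*(-1256) = -1294 - 5*8²*(-1256) = -1294 - 5*64*(-1256) = -1294 - 320*(-1256) = -1294 + 401920 = 400626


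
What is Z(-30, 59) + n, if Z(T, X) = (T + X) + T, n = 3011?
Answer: 3010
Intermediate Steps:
Z(T, X) = X + 2*T
Z(-30, 59) + n = (59 + 2*(-30)) + 3011 = (59 - 60) + 3011 = -1 + 3011 = 3010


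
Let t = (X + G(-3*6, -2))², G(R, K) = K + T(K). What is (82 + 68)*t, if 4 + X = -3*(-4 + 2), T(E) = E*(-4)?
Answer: 9600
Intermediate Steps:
T(E) = -4*E
X = 2 (X = -4 - 3*(-4 + 2) = -4 - 3*(-2) = -4 + 6 = 2)
G(R, K) = -3*K (G(R, K) = K - 4*K = -3*K)
t = 64 (t = (2 - 3*(-2))² = (2 + 6)² = 8² = 64)
(82 + 68)*t = (82 + 68)*64 = 150*64 = 9600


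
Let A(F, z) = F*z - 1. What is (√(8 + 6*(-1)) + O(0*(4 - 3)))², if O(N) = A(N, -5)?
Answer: (-1 + √2)² ≈ 0.17157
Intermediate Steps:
A(F, z) = -1 + F*z
O(N) = -1 - 5*N (O(N) = -1 + N*(-5) = -1 - 5*N)
(√(8 + 6*(-1)) + O(0*(4 - 3)))² = (√(8 + 6*(-1)) + (-1 - 0*(4 - 3)))² = (√(8 - 6) + (-1 - 0))² = (√2 + (-1 - 5*0))² = (√2 + (-1 + 0))² = (√2 - 1)² = (-1 + √2)²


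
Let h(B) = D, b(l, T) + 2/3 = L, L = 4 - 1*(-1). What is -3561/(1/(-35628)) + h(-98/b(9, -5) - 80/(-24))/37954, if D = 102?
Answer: 2407636811967/18977 ≈ 1.2687e+8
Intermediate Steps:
L = 5 (L = 4 + 1 = 5)
b(l, T) = 13/3 (b(l, T) = -2/3 + 5 = 13/3)
h(B) = 102
-3561/(1/(-35628)) + h(-98/b(9, -5) - 80/(-24))/37954 = -3561/(1/(-35628)) + 102/37954 = -3561/(-1/35628) + 102*(1/37954) = -3561*(-35628) + 51/18977 = 126871308 + 51/18977 = 2407636811967/18977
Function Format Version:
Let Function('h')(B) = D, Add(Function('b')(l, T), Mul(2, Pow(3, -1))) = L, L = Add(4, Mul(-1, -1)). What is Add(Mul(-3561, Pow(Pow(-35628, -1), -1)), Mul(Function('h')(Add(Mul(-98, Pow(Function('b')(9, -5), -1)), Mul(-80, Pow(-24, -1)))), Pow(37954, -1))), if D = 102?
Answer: Rational(2407636811967, 18977) ≈ 1.2687e+8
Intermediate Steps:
L = 5 (L = Add(4, 1) = 5)
Function('b')(l, T) = Rational(13, 3) (Function('b')(l, T) = Add(Rational(-2, 3), 5) = Rational(13, 3))
Function('h')(B) = 102
Add(Mul(-3561, Pow(Pow(-35628, -1), -1)), Mul(Function('h')(Add(Mul(-98, Pow(Function('b')(9, -5), -1)), Mul(-80, Pow(-24, -1)))), Pow(37954, -1))) = Add(Mul(-3561, Pow(Pow(-35628, -1), -1)), Mul(102, Pow(37954, -1))) = Add(Mul(-3561, Pow(Rational(-1, 35628), -1)), Mul(102, Rational(1, 37954))) = Add(Mul(-3561, -35628), Rational(51, 18977)) = Add(126871308, Rational(51, 18977)) = Rational(2407636811967, 18977)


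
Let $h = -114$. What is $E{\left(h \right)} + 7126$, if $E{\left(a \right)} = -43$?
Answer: $7083$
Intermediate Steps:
$E{\left(h \right)} + 7126 = -43 + 7126 = 7083$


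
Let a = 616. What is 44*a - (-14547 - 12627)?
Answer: 54278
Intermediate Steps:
44*a - (-14547 - 12627) = 44*616 - (-14547 - 12627) = 27104 - 1*(-27174) = 27104 + 27174 = 54278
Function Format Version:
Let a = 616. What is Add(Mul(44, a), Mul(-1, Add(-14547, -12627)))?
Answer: 54278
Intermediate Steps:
Add(Mul(44, a), Mul(-1, Add(-14547, -12627))) = Add(Mul(44, 616), Mul(-1, Add(-14547, -12627))) = Add(27104, Mul(-1, -27174)) = Add(27104, 27174) = 54278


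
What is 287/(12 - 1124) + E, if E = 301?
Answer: 334425/1112 ≈ 300.74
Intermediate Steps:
287/(12 - 1124) + E = 287/(12 - 1124) + 301 = 287/(-1112) + 301 = -1/1112*287 + 301 = -287/1112 + 301 = 334425/1112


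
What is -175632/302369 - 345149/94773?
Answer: -17286789931/4093773891 ≈ -4.2227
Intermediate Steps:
-175632/302369 - 345149/94773 = -175632*1/302369 - 345149*1/94773 = -175632/302369 - 49307/13539 = -17286789931/4093773891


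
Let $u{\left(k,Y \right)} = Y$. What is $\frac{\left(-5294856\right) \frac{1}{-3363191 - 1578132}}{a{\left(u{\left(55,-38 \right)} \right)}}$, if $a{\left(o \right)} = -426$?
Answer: $- \frac{882476}{350833933} \approx -0.0025154$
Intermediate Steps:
$\frac{\left(-5294856\right) \frac{1}{-3363191 - 1578132}}{a{\left(u{\left(55,-38 \right)} \right)}} = \frac{\left(-5294856\right) \frac{1}{-3363191 - 1578132}}{-426} = - \frac{5294856}{-4941323} \left(- \frac{1}{426}\right) = \left(-5294856\right) \left(- \frac{1}{4941323}\right) \left(- \frac{1}{426}\right) = \frac{5294856}{4941323} \left(- \frac{1}{426}\right) = - \frac{882476}{350833933}$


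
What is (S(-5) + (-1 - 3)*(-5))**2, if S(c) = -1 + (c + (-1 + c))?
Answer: 64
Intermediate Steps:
S(c) = -2 + 2*c (S(c) = -1 + (-1 + 2*c) = -2 + 2*c)
(S(-5) + (-1 - 3)*(-5))**2 = ((-2 + 2*(-5)) + (-1 - 3)*(-5))**2 = ((-2 - 10) - 4*(-5))**2 = (-12 + 20)**2 = 8**2 = 64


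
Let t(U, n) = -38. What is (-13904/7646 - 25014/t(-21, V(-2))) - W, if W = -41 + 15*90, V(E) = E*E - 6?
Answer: -47399660/72637 ≈ -652.56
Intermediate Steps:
V(E) = -6 + E**2 (V(E) = E**2 - 6 = -6 + E**2)
W = 1309 (W = -41 + 1350 = 1309)
(-13904/7646 - 25014/t(-21, V(-2))) - W = (-13904/7646 - 25014/(-38)) - 1*1309 = (-13904*1/7646 - 25014*(-1/38)) - 1309 = (-6952/3823 + 12507/19) - 1309 = 47682173/72637 - 1309 = -47399660/72637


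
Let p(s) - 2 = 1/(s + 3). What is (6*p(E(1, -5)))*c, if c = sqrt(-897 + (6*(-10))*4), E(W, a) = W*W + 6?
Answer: 63*I*sqrt(1137)/5 ≈ 424.86*I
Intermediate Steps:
E(W, a) = 6 + W**2 (E(W, a) = W**2 + 6 = 6 + W**2)
p(s) = 2 + 1/(3 + s) (p(s) = 2 + 1/(s + 3) = 2 + 1/(3 + s))
c = I*sqrt(1137) (c = sqrt(-897 - 60*4) = sqrt(-897 - 240) = sqrt(-1137) = I*sqrt(1137) ≈ 33.719*I)
(6*p(E(1, -5)))*c = (6*((7 + 2*(6 + 1**2))/(3 + (6 + 1**2))))*(I*sqrt(1137)) = (6*((7 + 2*(6 + 1))/(3 + (6 + 1))))*(I*sqrt(1137)) = (6*((7 + 2*7)/(3 + 7)))*(I*sqrt(1137)) = (6*((7 + 14)/10))*(I*sqrt(1137)) = (6*((1/10)*21))*(I*sqrt(1137)) = (6*(21/10))*(I*sqrt(1137)) = 63*(I*sqrt(1137))/5 = 63*I*sqrt(1137)/5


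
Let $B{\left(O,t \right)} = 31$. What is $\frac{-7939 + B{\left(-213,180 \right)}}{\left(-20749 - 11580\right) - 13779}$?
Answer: $\frac{1977}{11527} \approx 0.17151$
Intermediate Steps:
$\frac{-7939 + B{\left(-213,180 \right)}}{\left(-20749 - 11580\right) - 13779} = \frac{-7939 + 31}{\left(-20749 - 11580\right) - 13779} = - \frac{7908}{\left(-20749 - 11580\right) - 13779} = - \frac{7908}{-32329 - 13779} = - \frac{7908}{-46108} = \left(-7908\right) \left(- \frac{1}{46108}\right) = \frac{1977}{11527}$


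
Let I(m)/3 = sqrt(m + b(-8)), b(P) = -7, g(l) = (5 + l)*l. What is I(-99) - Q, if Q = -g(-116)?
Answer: 12876 + 3*I*sqrt(106) ≈ 12876.0 + 30.887*I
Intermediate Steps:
g(l) = l*(5 + l)
I(m) = 3*sqrt(-7 + m) (I(m) = 3*sqrt(m - 7) = 3*sqrt(-7 + m))
Q = -12876 (Q = -(-116)*(5 - 116) = -(-116)*(-111) = -1*12876 = -12876)
I(-99) - Q = 3*sqrt(-7 - 99) - 1*(-12876) = 3*sqrt(-106) + 12876 = 3*(I*sqrt(106)) + 12876 = 3*I*sqrt(106) + 12876 = 12876 + 3*I*sqrt(106)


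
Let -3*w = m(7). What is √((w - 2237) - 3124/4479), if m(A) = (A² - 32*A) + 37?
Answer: I*√43968609627/4479 ≈ 46.816*I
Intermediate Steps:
m(A) = 37 + A² - 32*A
w = 46 (w = -(37 + 7² - 32*7)/3 = -(37 + 49 - 224)/3 = -⅓*(-138) = 46)
√((w - 2237) - 3124/4479) = √((46 - 2237) - 3124/4479) = √(-2191 - 3124*1/4479) = √(-2191 - 3124/4479) = √(-9816613/4479) = I*√43968609627/4479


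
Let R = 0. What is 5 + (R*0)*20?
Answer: 5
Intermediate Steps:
5 + (R*0)*20 = 5 + (0*0)*20 = 5 + 0*20 = 5 + 0 = 5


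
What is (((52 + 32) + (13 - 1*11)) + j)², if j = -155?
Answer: 4761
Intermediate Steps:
(((52 + 32) + (13 - 1*11)) + j)² = (((52 + 32) + (13 - 1*11)) - 155)² = ((84 + (13 - 11)) - 155)² = ((84 + 2) - 155)² = (86 - 155)² = (-69)² = 4761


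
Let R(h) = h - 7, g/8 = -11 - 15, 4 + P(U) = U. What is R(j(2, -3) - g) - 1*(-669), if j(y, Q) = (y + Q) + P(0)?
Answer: 865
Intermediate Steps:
P(U) = -4 + U
g = -208 (g = 8*(-11 - 15) = 8*(-26) = -208)
j(y, Q) = -4 + Q + y (j(y, Q) = (y + Q) + (-4 + 0) = (Q + y) - 4 = -4 + Q + y)
R(h) = -7 + h
R(j(2, -3) - g) - 1*(-669) = (-7 + ((-4 - 3 + 2) - 1*(-208))) - 1*(-669) = (-7 + (-5 + 208)) + 669 = (-7 + 203) + 669 = 196 + 669 = 865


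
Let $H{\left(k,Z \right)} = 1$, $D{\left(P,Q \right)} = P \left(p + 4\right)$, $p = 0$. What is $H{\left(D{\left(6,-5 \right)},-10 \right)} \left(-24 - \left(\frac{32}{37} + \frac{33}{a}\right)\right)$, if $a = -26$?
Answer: $- \frac{22699}{962} \approx -23.596$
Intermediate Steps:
$D{\left(P,Q \right)} = 4 P$ ($D{\left(P,Q \right)} = P \left(0 + 4\right) = P 4 = 4 P$)
$H{\left(D{\left(6,-5 \right)},-10 \right)} \left(-24 - \left(\frac{32}{37} + \frac{33}{a}\right)\right) = 1 \left(-24 - \left(- \frac{33}{26} + \frac{32}{37}\right)\right) = 1 \left(-24 - - \frac{389}{962}\right) = 1 \left(-24 + \left(- \frac{32}{37} + \frac{33}{26}\right)\right) = 1 \left(-24 + \frac{389}{962}\right) = 1 \left(- \frac{22699}{962}\right) = - \frac{22699}{962}$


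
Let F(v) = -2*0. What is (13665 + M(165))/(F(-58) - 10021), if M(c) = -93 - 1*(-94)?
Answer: -13666/10021 ≈ -1.3637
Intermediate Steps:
F(v) = 0
M(c) = 1 (M(c) = -93 + 94 = 1)
(13665 + M(165))/(F(-58) - 10021) = (13665 + 1)/(0 - 10021) = 13666/(-10021) = 13666*(-1/10021) = -13666/10021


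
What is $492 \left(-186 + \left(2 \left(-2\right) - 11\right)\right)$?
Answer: $-98892$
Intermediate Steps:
$492 \left(-186 + \left(2 \left(-2\right) - 11\right)\right) = 492 \left(-186 - 15\right) = 492 \left(-201\right) = -98892$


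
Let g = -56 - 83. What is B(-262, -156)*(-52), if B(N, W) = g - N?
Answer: -6396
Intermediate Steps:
g = -139
B(N, W) = -139 - N
B(-262, -156)*(-52) = (-139 - 1*(-262))*(-52) = (-139 + 262)*(-52) = 123*(-52) = -6396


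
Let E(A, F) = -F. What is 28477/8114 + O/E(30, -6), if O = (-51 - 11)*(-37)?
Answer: 9392189/24342 ≈ 385.84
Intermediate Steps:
O = 2294 (O = -62*(-37) = 2294)
28477/8114 + O/E(30, -6) = 28477/8114 + 2294/((-1*(-6))) = 28477*(1/8114) + 2294/6 = 28477/8114 + 2294*(⅙) = 28477/8114 + 1147/3 = 9392189/24342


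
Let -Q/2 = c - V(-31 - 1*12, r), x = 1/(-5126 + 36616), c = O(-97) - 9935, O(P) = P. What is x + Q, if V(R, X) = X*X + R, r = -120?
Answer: 1536019221/31490 ≈ 48778.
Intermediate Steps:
c = -10032 (c = -97 - 9935 = -10032)
V(R, X) = R + X² (V(R, X) = X² + R = R + X²)
x = 1/31490 ≈ 3.1756e-5
Q = 48778 (Q = -2*(-10032 - ((-31 - 1*12) + (-120)²)) = -2*(-10032 - ((-31 - 12) + 14400)) = -2*(-10032 - (-43 + 14400)) = -2*(-10032 - 1*14357) = -2*(-10032 - 14357) = -2*(-24389) = 48778)
x + Q = 1/31490 + 48778 = 1536019221/31490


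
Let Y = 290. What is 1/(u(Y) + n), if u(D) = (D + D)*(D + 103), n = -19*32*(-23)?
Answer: 1/241924 ≈ 4.1335e-6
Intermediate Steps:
n = 13984 (n = -608*(-23) = 13984)
u(D) = 2*D*(103 + D) (u(D) = (2*D)*(103 + D) = 2*D*(103 + D))
1/(u(Y) + n) = 1/(2*290*(103 + 290) + 13984) = 1/(2*290*393 + 13984) = 1/(227940 + 13984) = 1/241924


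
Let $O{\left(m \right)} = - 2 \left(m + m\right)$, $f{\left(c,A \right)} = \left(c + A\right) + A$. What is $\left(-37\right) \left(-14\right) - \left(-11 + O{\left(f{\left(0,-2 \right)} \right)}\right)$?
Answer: $513$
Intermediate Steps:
$f{\left(c,A \right)} = c + 2 A$ ($f{\left(c,A \right)} = \left(A + c\right) + A = c + 2 A$)
$O{\left(m \right)} = - 4 m$ ($O{\left(m \right)} = - 2 \cdot 2 m = - 4 m$)
$\left(-37\right) \left(-14\right) - \left(-11 + O{\left(f{\left(0,-2 \right)} \right)}\right) = \left(-37\right) \left(-14\right) + \left(11 - - 4 \left(0 + 2 \left(-2\right)\right)\right) = 518 + \left(11 - - 4 \left(0 - 4\right)\right) = 518 + \left(11 - \left(-4\right) \left(-4\right)\right) = 518 + \left(11 - 16\right) = 518 - 5 = 513$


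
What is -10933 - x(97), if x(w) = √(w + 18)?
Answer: -10933 - √115 ≈ -10944.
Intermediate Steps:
x(w) = √(18 + w)
-10933 - x(97) = -10933 - √(18 + 97) = -10933 - √115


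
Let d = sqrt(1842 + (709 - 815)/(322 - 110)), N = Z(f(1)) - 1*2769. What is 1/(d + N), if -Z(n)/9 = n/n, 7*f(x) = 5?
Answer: -5556/15430885 - sqrt(7366)/15430885 ≈ -0.00036562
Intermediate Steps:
f(x) = 5/7 (f(x) = (1/7)*5 = 5/7)
Z(n) = -9 (Z(n) = -9*n/n = -9*1 = -9)
N = -2778 (N = -9 - 1*2769 = -9 - 2769 = -2778)
d = sqrt(7366)/2 (d = sqrt(1842 - 106/212) = sqrt(1842 - 106*1/212) = sqrt(1842 - 1/2) = sqrt(3683/2) = sqrt(7366)/2 ≈ 42.913)
1/(d + N) = 1/(sqrt(7366)/2 - 2778) = 1/(-2778 + sqrt(7366)/2)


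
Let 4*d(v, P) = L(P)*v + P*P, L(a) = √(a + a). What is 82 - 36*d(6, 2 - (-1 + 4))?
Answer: 73 - 54*I*√2 ≈ 73.0 - 76.368*I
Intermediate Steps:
L(a) = √2*√a (L(a) = √(2*a) = √2*√a)
d(v, P) = P²/4 + v*√2*√P/4 (d(v, P) = ((√2*√P)*v + P*P)/4 = (v*√2*√P + P²)/4 = (P² + v*√2*√P)/4 = P²/4 + v*√2*√P/4)
82 - 36*d(6, 2 - (-1 + 4)) = 82 - 36*((2 - (-1 + 4))²/4 + (¼)*6*√2*√(2 - (-1 + 4))) = 82 - 36*((2 - 1*3)²/4 + (¼)*6*√2*√(2 - 1*3)) = 82 - 36*((2 - 3)²/4 + (¼)*6*√2*√(2 - 3)) = 82 - 36*((¼)*(-1)² + (¼)*6*√2*√(-1)) = 82 - 36*((¼)*1 + (¼)*6*√2*I) = 82 - 36*(¼ + 3*I*√2/2) = 82 + (-9 - 54*I*√2) = 73 - 54*I*√2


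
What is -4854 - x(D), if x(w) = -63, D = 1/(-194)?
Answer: -4791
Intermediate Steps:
D = -1/194 ≈ -0.0051546
-4854 - x(D) = -4854 - 1*(-63) = -4854 + 63 = -4791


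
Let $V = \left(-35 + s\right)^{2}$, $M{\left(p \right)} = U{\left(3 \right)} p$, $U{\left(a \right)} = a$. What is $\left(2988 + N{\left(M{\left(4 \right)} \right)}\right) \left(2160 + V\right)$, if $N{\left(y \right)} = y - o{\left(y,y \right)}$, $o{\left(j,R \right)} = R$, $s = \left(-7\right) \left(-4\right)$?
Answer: $6600492$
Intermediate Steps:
$s = 28$
$M{\left(p \right)} = 3 p$
$V = 49$ ($V = \left(-35 + 28\right)^{2} = \left(-7\right)^{2} = 49$)
$N{\left(y \right)} = 0$ ($N{\left(y \right)} = y - y = 0$)
$\left(2988 + N{\left(M{\left(4 \right)} \right)}\right) \left(2160 + V\right) = \left(2988 + 0\right) \left(2160 + 49\right) = 2988 \cdot 2209 = 6600492$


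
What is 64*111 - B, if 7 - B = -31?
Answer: 7066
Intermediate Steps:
B = 38 (B = 7 - 1*(-31) = 7 + 31 = 38)
64*111 - B = 64*111 - 1*38 = 7104 - 38 = 7066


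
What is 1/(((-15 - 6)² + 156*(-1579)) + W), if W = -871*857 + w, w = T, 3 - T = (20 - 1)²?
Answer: -1/992688 ≈ -1.0074e-6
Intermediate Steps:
T = -358 (T = 3 - (20 - 1)² = 3 - 1*19² = 3 - 1*361 = 3 - 361 = -358)
w = -358
W = -746805 (W = -871*857 - 358 = -746447 - 358 = -746805)
1/(((-15 - 6)² + 156*(-1579)) + W) = 1/(((-15 - 6)² + 156*(-1579)) - 746805) = 1/(((-21)² - 246324) - 746805) = 1/((441 - 246324) - 746805) = 1/(-245883 - 746805) = 1/(-992688) = -1/992688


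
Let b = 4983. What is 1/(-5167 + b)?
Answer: -1/184 ≈ -0.0054348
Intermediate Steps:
1/(-5167 + b) = 1/(-5167 + 4983) = 1/(-184) = -1/184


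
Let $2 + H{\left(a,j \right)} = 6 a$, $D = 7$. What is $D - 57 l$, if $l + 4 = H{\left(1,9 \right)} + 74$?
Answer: $-4211$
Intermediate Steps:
$H{\left(a,j \right)} = -2 + 6 a$
$l = 74$ ($l = -4 + \left(\left(-2 + 6 \cdot 1\right) + 74\right) = -4 + \left(\left(-2 + 6\right) + 74\right) = -4 + \left(4 + 74\right) = -4 + 78 = 74$)
$D - 57 l = 7 - 4218 = -4211$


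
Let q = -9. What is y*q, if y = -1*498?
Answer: 4482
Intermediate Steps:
y = -498
y*q = -498*(-9) = 4482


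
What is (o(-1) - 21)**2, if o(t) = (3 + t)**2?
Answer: 289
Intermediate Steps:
(o(-1) - 21)**2 = ((3 - 1)**2 - 21)**2 = (2**2 - 21)**2 = (4 - 21)**2 = (-17)**2 = 289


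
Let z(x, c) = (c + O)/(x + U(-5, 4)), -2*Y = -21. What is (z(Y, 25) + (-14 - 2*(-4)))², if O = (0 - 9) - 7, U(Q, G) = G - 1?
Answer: 256/9 ≈ 28.444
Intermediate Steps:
Y = 21/2 (Y = -½*(-21) = 21/2 ≈ 10.500)
U(Q, G) = -1 + G
O = -16 (O = -9 - 7 = -16)
z(x, c) = (-16 + c)/(3 + x) (z(x, c) = (c - 16)/(x + (-1 + 4)) = (-16 + c)/(x + 3) = (-16 + c)/(3 + x))
(z(Y, 25) + (-14 - 2*(-4)))² = ((-16 + 25)/(3 + 21/2) + (-14 - 2*(-4)))² = (9/(27/2) + (-14 + 8))² = ((2/27)*9 - 6)² = (⅔ - 6)² = (-16/3)² = 256/9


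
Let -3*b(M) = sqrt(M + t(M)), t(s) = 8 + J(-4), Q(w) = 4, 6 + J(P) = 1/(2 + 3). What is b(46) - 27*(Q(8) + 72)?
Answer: -2052 - sqrt(1205)/15 ≈ -2054.3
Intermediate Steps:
J(P) = -29/5 (J(P) = -6 + 1/(2 + 3) = -6 + 1/5 = -29/5)
t(s) = 11/5 (t(s) = 8 - 29/5 = 11/5)
b(M) = -sqrt(11/5 + M)/3 (b(M) = -sqrt(M + 11/5)/3 = -sqrt(11/5 + M)/3)
b(46) - 27*(Q(8) + 72) = -sqrt(55 + 25*46)/15 - 27*(4 + 72) = -sqrt(55 + 1150)/15 - 27*76 = -sqrt(1205)/15 - 1*2052 = -sqrt(1205)/15 - 2052 = -2052 - sqrt(1205)/15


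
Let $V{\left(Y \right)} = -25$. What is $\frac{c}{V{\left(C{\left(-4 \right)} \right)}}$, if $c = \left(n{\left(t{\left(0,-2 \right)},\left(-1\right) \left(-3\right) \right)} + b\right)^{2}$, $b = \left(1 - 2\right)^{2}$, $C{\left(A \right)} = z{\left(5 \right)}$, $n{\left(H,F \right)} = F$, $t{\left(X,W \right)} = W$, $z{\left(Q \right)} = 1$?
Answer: $- \frac{16}{25} \approx -0.64$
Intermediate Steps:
$C{\left(A \right)} = 1$
$b = 1$ ($b = \left(-1\right)^{2} = 1$)
$c = 16$ ($c = \left(\left(-1\right) \left(-3\right) + 1\right)^{2} = \left(3 + 1\right)^{2} = 4^{2} = 16$)
$\frac{c}{V{\left(C{\left(-4 \right)} \right)}} = \frac{16}{-25} = 16 \left(- \frac{1}{25}\right) = - \frac{16}{25}$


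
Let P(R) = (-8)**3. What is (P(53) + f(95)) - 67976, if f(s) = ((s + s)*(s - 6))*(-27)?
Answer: -525058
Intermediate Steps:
f(s) = -54*s*(-6 + s) (f(s) = ((2*s)*(-6 + s))*(-27) = (2*s*(-6 + s))*(-27) = -54*s*(-6 + s))
P(R) = -512
(P(53) + f(95)) - 67976 = (-512 + 54*95*(6 - 1*95)) - 67976 = (-512 + 54*95*(6 - 95)) - 67976 = (-512 + 54*95*(-89)) - 67976 = (-512 - 456570) - 67976 = -457082 - 67976 = -525058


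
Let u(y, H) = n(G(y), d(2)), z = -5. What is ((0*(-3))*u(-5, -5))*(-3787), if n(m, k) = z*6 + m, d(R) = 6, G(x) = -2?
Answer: 0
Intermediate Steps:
n(m, k) = -30 + m (n(m, k) = -5*6 + m = -30 + m)
u(y, H) = -32 (u(y, H) = -30 - 2 = -32)
((0*(-3))*u(-5, -5))*(-3787) = ((0*(-3))*(-32))*(-3787) = (0*(-32))*(-3787) = 0*(-3787) = 0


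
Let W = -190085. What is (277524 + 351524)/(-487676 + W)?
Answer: -89864/96823 ≈ -0.92813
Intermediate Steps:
(277524 + 351524)/(-487676 + W) = (277524 + 351524)/(-487676 - 190085) = 629048/(-677761) = 629048*(-1/677761) = -89864/96823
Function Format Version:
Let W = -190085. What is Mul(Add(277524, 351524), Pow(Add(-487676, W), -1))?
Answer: Rational(-89864, 96823) ≈ -0.92813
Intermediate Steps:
Mul(Add(277524, 351524), Pow(Add(-487676, W), -1)) = Mul(Add(277524, 351524), Pow(Add(-487676, -190085), -1)) = Mul(629048, Pow(-677761, -1)) = Mul(629048, Rational(-1, 677761)) = Rational(-89864, 96823)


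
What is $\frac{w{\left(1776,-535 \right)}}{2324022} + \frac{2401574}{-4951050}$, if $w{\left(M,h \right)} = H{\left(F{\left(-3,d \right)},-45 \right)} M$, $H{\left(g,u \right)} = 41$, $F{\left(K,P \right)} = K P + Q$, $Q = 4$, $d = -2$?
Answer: $- \frac{435066262819}{958862426925} \approx -0.45373$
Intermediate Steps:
$F{\left(K,P \right)} = 4 + K P$ ($F{\left(K,P \right)} = K P + 4 = 4 + K P$)
$w{\left(M,h \right)} = 41 M$
$\frac{w{\left(1776,-535 \right)}}{2324022} + \frac{2401574}{-4951050} = \frac{41 \cdot 1776}{2324022} + \frac{2401574}{-4951050} = 72816 \cdot \frac{1}{2324022} + 2401574 \left(- \frac{1}{4951050}\right) = \frac{12136}{387337} - \frac{1200787}{2475525} = - \frac{435066262819}{958862426925}$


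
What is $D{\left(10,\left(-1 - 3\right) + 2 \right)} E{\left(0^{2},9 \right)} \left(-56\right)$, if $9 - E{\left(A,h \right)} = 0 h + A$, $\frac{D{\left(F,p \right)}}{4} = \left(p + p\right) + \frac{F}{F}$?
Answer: $6048$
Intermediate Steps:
$D{\left(F,p \right)} = 4 + 8 p$ ($D{\left(F,p \right)} = 4 \left(\left(p + p\right) + \frac{F}{F}\right) = 4 \left(2 p + 1\right) = 4 \left(1 + 2 p\right) = 4 + 8 p$)
$E{\left(A,h \right)} = 9 - A$ ($E{\left(A,h \right)} = 9 - \left(0 h + A\right) = 9 - \left(0 + A\right) = 9 - A$)
$D{\left(10,\left(-1 - 3\right) + 2 \right)} E{\left(0^{2},9 \right)} \left(-56\right) = \left(4 + 8 \left(\left(-1 - 3\right) + 2\right)\right) \left(9 - 0^{2}\right) \left(-56\right) = \left(4 + 8 \left(-4 + 2\right)\right) \left(9 - 0\right) \left(-56\right) = \left(4 + 8 \left(-2\right)\right) \left(9 + 0\right) \left(-56\right) = \left(4 - 16\right) 9 \left(-56\right) = \left(-12\right) 9 \left(-56\right) = \left(-108\right) \left(-56\right) = 6048$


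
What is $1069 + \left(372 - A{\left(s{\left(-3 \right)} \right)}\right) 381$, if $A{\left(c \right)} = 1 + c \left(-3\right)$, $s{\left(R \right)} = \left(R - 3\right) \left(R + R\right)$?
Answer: $183568$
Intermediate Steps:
$s{\left(R \right)} = 2 R \left(-3 + R\right)$ ($s{\left(R \right)} = \left(-3 + R\right) 2 R = 2 R \left(-3 + R\right)$)
$A{\left(c \right)} = 1 - 3 c$
$1069 + \left(372 - A{\left(s{\left(-3 \right)} \right)}\right) 381 = 1069 + \left(372 - \left(1 - 3 \cdot 2 \left(-3\right) \left(-3 - 3\right)\right)\right) 381 = 1069 + \left(372 - \left(1 - 3 \cdot 2 \left(-3\right) \left(-6\right)\right)\right) 381 = 1069 + \left(372 - \left(1 - 108\right)\right) 381 = 1069 + \left(372 - -107\right) 381 = 1069 + \left(372 + 107\right) 381 = 1069 + 479 \cdot 381 = 1069 + 182499 = 183568$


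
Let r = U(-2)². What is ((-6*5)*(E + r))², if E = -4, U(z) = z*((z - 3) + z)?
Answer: 33177600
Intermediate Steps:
U(z) = z*(-3 + 2*z) (U(z) = z*((-3 + z) + z) = z*(-3 + 2*z))
r = 196 (r = (-2*(-3 + 2*(-2)))² = (-2*(-3 - 4))² = (-2*(-7))² = 14² = 196)
((-6*5)*(E + r))² = ((-6*5)*(-4 + 196))² = (-3*10*192)² = (-30*192)² = (-5760)² = 33177600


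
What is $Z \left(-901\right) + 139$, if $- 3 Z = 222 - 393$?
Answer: $-51218$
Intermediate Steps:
$Z = 57$ ($Z = - \frac{222 - 393}{3} = \left(- \frac{1}{3}\right) \left(-171\right) = 57$)
$Z \left(-901\right) + 139 = 57 \left(-901\right) + 139 = -51357 + 139 = -51218$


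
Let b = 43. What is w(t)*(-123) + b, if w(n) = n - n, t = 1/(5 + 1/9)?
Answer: 43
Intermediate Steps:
t = 9/46 (t = 1/(5 + 1/9) = 1/(46/9) = 9/46 ≈ 0.19565)
w(n) = 0
w(t)*(-123) + b = 0*(-123) + 43 = 0 + 43 = 43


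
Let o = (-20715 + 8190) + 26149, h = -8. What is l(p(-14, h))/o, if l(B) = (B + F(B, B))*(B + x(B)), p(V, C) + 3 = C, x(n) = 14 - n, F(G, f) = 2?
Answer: -63/6812 ≈ -0.0092484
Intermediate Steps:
p(V, C) = -3 + C
l(B) = 28 + 14*B (l(B) = (B + 2)*(B + (14 - B)) = (2 + B)*14 = 28 + 14*B)
o = 13624 (o = -12525 + 26149 = 13624)
l(p(-14, h))/o = (28 + 14*(-3 - 8))/13624 = (28 + 14*(-11))*(1/13624) = (28 - 154)*(1/13624) = -126*1/13624 = -63/6812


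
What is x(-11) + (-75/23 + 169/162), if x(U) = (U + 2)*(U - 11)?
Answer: 729485/3726 ≈ 195.78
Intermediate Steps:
x(U) = (-11 + U)*(2 + U) (x(U) = (2 + U)*(-11 + U) = (-11 + U)*(2 + U))
x(-11) + (-75/23 + 169/162) = (-22 + (-11)² - 9*(-11)) + (-75/23 + 169/162) = (-22 + 121 + 99) + (-75*1/23 + 169*(1/162)) = 198 + (-75/23 + 169/162) = 198 - 8263/3726 = 729485/3726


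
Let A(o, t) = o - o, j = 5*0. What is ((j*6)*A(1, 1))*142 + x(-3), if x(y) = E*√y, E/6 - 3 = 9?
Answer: 72*I*√3 ≈ 124.71*I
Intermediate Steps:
E = 72 (E = 18 + 6*9 = 18 + 54 = 72)
x(y) = 72*√y
j = 0
A(o, t) = 0
((j*6)*A(1, 1))*142 + x(-3) = ((0*6)*0)*142 + 72*√(-3) = (0*0)*142 + 72*(I*√3) = 0*142 + 72*I*√3 = 0 + 72*I*√3 = 72*I*√3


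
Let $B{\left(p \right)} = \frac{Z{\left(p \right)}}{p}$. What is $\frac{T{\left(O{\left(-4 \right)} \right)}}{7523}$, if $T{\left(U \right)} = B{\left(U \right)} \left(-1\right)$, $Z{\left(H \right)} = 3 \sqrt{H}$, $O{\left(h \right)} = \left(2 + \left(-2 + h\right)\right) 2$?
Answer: $\frac{3 i \sqrt{2}}{30092} \approx 0.00014099 i$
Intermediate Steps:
$O{\left(h \right)} = 2 h$ ($O{\left(h \right)} = h 2 = 2 h$)
$B{\left(p \right)} = \frac{3}{\sqrt{p}}$ ($B{\left(p \right)} = \frac{3 \sqrt{p}}{p} = \frac{3}{\sqrt{p}}$)
$T{\left(U \right)} = - \frac{3}{\sqrt{U}}$ ($T{\left(U \right)} = \frac{3}{\sqrt{U}} \left(-1\right) = - \frac{3}{\sqrt{U}}$)
$\frac{T{\left(O{\left(-4 \right)} \right)}}{7523} = \frac{\left(-3\right) \frac{1}{\sqrt{2 \left(-4\right)}}}{7523} = - \frac{3}{2 i \sqrt{2}} \cdot \frac{1}{7523} = - 3 \left(- \frac{i \sqrt{2}}{4}\right) \frac{1}{7523} = \frac{3 i \sqrt{2}}{4} \cdot \frac{1}{7523} = \frac{3 i \sqrt{2}}{30092}$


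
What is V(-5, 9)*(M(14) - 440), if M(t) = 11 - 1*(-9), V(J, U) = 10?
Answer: -4200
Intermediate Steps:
M(t) = 20 (M(t) = 11 + 9 = 20)
V(-5, 9)*(M(14) - 440) = 10*(20 - 440) = 10*(-420) = -4200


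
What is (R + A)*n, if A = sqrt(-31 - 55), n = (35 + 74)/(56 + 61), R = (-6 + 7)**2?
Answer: 109/117 + 109*I*sqrt(86)/117 ≈ 0.93162 + 8.6395*I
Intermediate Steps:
R = 1 (R = 1**2 = 1)
n = 109/117 ≈ 0.93162
A = I*sqrt(86) (A = sqrt(-86) = I*sqrt(86) ≈ 9.2736*I)
(R + A)*n = (1 + I*sqrt(86))*(109/117) = 109/117 + 109*I*sqrt(86)/117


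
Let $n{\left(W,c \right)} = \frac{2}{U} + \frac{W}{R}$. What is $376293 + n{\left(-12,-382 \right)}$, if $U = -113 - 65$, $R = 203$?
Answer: $\frac{6798484360}{18067} \approx 3.7629 \cdot 10^{5}$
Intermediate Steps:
$U = -178$
$n{\left(W,c \right)} = - \frac{1}{89} + \frac{W}{203}$ ($n{\left(W,c \right)} = \frac{2}{-178} + \frac{W}{203} = 2 \left(- \frac{1}{178}\right) + W \frac{1}{203} = - \frac{1}{89} + \frac{W}{203}$)
$376293 + n{\left(-12,-382 \right)} = 376293 + \left(- \frac{1}{89} + \frac{1}{203} \left(-12\right)\right) = 376293 - \frac{1271}{18067} = \frac{6798484360}{18067}$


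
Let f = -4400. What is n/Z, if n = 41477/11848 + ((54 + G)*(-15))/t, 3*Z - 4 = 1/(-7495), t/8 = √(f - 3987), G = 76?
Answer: 310870115/118397064 + 2435875*I*√8387/111748388 ≈ 2.6257 + 1.9963*I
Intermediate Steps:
t = 8*I*√8387 (t = 8*√(-4400 - 3987) = 8*√(-8387) = 8*(I*√8387) = 8*I*√8387 ≈ 732.64*I)
Z = 9993/7495 (Z = 4/3 + (⅓)/(-7495) = 4/3 + (⅓)*(-1/7495) = 4/3 - 1/22485 = 9993/7495 ≈ 1.3333)
n = 41477/11848 + 975*I*√8387/33548 (n = 41477/11848 + ((54 + 76)*(-15))/((8*I*√8387)) = 41477*(1/11848) + (130*(-15))*(-I*√8387/67096) = 41477/11848 - (-975)*I*√8387/33548 = 41477/11848 + 975*I*√8387/33548 ≈ 3.5008 + 2.6616*I)
n/Z = (41477/11848 + 975*I*√8387/33548)/(9993/7495) = (41477/11848 + 975*I*√8387/33548)*(7495/9993) = 310870115/118397064 + 2435875*I*√8387/111748388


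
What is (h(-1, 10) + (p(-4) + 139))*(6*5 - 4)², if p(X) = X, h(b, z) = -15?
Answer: 81120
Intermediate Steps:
(h(-1, 10) + (p(-4) + 139))*(6*5 - 4)² = (-15 + (-4 + 139))*(6*5 - 4)² = (-15 + 135)*(30 - 4)² = 120*26² = 120*676 = 81120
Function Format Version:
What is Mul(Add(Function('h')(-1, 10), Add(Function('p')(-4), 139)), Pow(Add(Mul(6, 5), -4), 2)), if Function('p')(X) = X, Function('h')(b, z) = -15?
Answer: 81120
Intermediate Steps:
Mul(Add(Function('h')(-1, 10), Add(Function('p')(-4), 139)), Pow(Add(Mul(6, 5), -4), 2)) = Mul(Add(-15, Add(-4, 139)), Pow(Add(Mul(6, 5), -4), 2)) = Mul(Add(-15, 135), Pow(Add(30, -4), 2)) = Mul(120, Pow(26, 2)) = Mul(120, 676) = 81120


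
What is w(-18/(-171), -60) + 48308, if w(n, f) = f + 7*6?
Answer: 48290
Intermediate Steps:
w(n, f) = 42 + f (w(n, f) = f + 42 = 42 + f)
w(-18/(-171), -60) + 48308 = (42 - 60) + 48308 = -18 + 48308 = 48290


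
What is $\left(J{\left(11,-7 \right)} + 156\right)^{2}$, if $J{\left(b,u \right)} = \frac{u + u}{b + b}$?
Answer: $\frac{2920681}{121} \approx 24138.0$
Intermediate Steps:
$J{\left(b,u \right)} = \frac{u}{b}$ ($J{\left(b,u \right)} = \frac{2 u}{2 b} = 2 u \frac{1}{2 b} = \frac{u}{b}$)
$\left(J{\left(11,-7 \right)} + 156\right)^{2} = \left(- \frac{7}{11} + 156\right)^{2} = \left(\frac{1709}{11}\right)^{2} = \frac{2920681}{121}$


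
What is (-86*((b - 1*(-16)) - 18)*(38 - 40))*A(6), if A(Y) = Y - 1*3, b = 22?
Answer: 10320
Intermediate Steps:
A(Y) = -3 + Y (A(Y) = Y - 3 = -3 + Y)
(-86*((b - 1*(-16)) - 18)*(38 - 40))*A(6) = (-86*((22 - 1*(-16)) - 18)*(38 - 40))*(-3 + 6) = -86*((22 + 16) - 18)*(-2)*3 = -86*(38 - 18)*(-2)*3 = -1720*(-2)*3 = -86*(-40)*3 = 3440*3 = 10320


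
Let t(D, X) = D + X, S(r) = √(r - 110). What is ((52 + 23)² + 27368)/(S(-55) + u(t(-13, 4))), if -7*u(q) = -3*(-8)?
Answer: -1847608/2887 - 1616657*I*√165/8661 ≈ -639.97 - 2397.7*I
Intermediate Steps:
S(r) = √(-110 + r)
u(q) = -24/7 (u(q) = -(-3)*(-8)/7 = -⅐*24 = -24/7)
((52 + 23)² + 27368)/(S(-55) + u(t(-13, 4))) = ((52 + 23)² + 27368)/(√(-110 - 55) - 24/7) = (75² + 27368)/(√(-165) - 24/7) = (5625 + 27368)/(I*√165 - 24/7) = 32993/(-24/7 + I*√165)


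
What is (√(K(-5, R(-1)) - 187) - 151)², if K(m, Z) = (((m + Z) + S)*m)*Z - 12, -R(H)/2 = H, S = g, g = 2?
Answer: 22612 - 906*I*√21 ≈ 22612.0 - 4151.8*I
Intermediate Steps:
S = 2
R(H) = -2*H
K(m, Z) = -12 + Z*m*(2 + Z + m) (K(m, Z) = (((m + Z) + 2)*m)*Z - 12 = (((Z + m) + 2)*m)*Z - 12 = ((2 + Z + m)*m)*Z - 12 = (m*(2 + Z + m))*Z - 12 = Z*m*(2 + Z + m) - 12 = -12 + Z*m*(2 + Z + m))
(√(K(-5, R(-1)) - 187) - 151)² = (√((-12 - 2*(-1)*(-5)² - 5*(-2*(-1))² + 2*(-2*(-1))*(-5)) - 187) - 151)² = (√((-12 + 2*25 - 5*2² + 2*2*(-5)) - 187) - 151)² = (√((-12 + 50 - 5*4 - 20) - 187) - 151)² = (√((-12 + 50 - 20 - 20) - 187) - 151)² = (√(-2 - 187) - 151)² = (√(-189) - 151)² = (3*I*√21 - 151)² = (-151 + 3*I*√21)²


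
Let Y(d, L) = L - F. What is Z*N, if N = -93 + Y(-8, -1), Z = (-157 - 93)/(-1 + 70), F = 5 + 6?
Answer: 8750/23 ≈ 380.43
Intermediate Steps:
F = 11
Y(d, L) = -11 + L (Y(d, L) = L - 1*11 = L - 11 = -11 + L)
Z = -250/69 ≈ -3.6232
N = -105 (N = -93 + (-11 - 1) = -93 - 12 = -105)
Z*N = -250/69*(-105) = 8750/23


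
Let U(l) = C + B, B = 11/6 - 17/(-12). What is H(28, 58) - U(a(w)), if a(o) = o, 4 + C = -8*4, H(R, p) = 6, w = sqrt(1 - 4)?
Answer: 155/4 ≈ 38.750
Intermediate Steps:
w = I*sqrt(3) (w = sqrt(-3) = I*sqrt(3) ≈ 1.732*I)
C = -36 (C = -4 - 8*4 = -4 - 32 = -36)
B = 13/4 (B = 11*(1/6) - 17*(-1/12) = 11/6 + 17/12 = 13/4 ≈ 3.2500)
U(l) = -131/4 (U(l) = -36 + 13/4 = -131/4)
H(28, 58) - U(a(w)) = 6 - 1*(-131/4) = 6 + 131/4 = 155/4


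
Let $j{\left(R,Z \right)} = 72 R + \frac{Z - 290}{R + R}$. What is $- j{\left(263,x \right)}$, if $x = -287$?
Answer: $- \frac{9959759}{526} \approx -18935.0$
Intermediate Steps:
$j{\left(R,Z \right)} = 72 R + \frac{-290 + Z}{2 R}$
$- j{\left(263,x \right)} = - \frac{-290 - 287 + 144 \cdot 263^{2}}{2 \cdot 263} = - \frac{-290 - 287 + 144 \cdot 69169}{2 \cdot 263} = - \frac{-290 - 287 + 9960336}{2 \cdot 263} = - \frac{9959759}{2 \cdot 263} = \left(-1\right) \frac{9959759}{526} = - \frac{9959759}{526}$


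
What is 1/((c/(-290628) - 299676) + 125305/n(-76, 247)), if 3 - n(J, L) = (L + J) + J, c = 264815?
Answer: -145314/43745169919 ≈ -3.3218e-6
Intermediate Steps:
n(J, L) = 3 - L - 2*J (n(J, L) = 3 - ((L + J) + J) = 3 - ((J + L) + J) = 3 - (L + 2*J) = 3 + (-L - 2*J) = 3 - L - 2*J)
1/((c/(-290628) - 299676) + 125305/n(-76, 247)) = 1/((264815/(-290628) - 299676) + 125305/(3 - 1*247 - 2*(-76))) = 1/((264815*(-1/290628) - 299676) + 125305/(3 - 247 + 152)) = 1/((-264815/290628 - 299676) + 125305/(-92)) = 1/(-87094501343/290628 + 125305*(-1/92)) = 1/(-87094501343/290628 - 125305/92) = 1/(-43745169919/145314) = -145314/43745169919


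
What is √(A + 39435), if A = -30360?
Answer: 55*√3 ≈ 95.263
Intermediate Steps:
√(A + 39435) = √(-30360 + 39435) = √9075 = 55*√3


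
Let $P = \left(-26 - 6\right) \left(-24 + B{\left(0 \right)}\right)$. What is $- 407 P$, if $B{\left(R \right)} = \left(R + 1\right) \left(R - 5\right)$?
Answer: $-377696$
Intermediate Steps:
$B{\left(R \right)} = \left(1 + R\right) \left(-5 + R\right)$
$P = 928$ ($P = \left(-26 - 6\right) \left(-24 - \left(5 - 0^{2}\right)\right) = - 32 \left(-24 + \left(-5 + 0 + 0\right)\right) = - 32 \left(-24 - 5\right) = \left(-32\right) \left(-29\right) = 928$)
$- 407 P = \left(-407\right) 928 = -377696$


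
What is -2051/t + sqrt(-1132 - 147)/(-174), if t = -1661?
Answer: 2051/1661 - I*sqrt(1279)/174 ≈ 1.2348 - 0.20554*I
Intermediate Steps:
-2051/t + sqrt(-1132 - 147)/(-174) = -2051/(-1661) + sqrt(-1132 - 147)/(-174) = -2051*(-1/1661) + sqrt(-1279)*(-1/174) = 2051/1661 + (I*sqrt(1279))*(-1/174) = 2051/1661 - I*sqrt(1279)/174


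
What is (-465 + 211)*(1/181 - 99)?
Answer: 4551172/181 ≈ 25145.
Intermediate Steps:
(-465 + 211)*(1/181 - 99) = -254*(1/181 - 99) = -254*(-17918/181) = 4551172/181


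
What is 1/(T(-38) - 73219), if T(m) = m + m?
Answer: -1/73295 ≈ -1.3643e-5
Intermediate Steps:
T(m) = 2*m
1/(T(-38) - 73219) = 1/(2*(-38) - 73219) = 1/(-76 - 73219) = 1/(-73295) = -1/73295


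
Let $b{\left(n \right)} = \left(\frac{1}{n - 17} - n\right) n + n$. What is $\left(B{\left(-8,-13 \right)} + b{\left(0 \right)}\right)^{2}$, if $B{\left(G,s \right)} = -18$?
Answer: $324$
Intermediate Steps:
$b{\left(n \right)} = n + n \left(\frac{1}{-17 + n} - n\right)$ ($b{\left(n \right)} = \left(\frac{1}{-17 + n} - n\right) n + n = n \left(\frac{1}{-17 + n} - n\right) + n = n + n \left(\frac{1}{-17 + n} - n\right)$)
$\left(B{\left(-8,-13 \right)} + b{\left(0 \right)}\right)^{2} = \left(-18 + \frac{0 \left(-16 - 0^{2} + 18 \cdot 0\right)}{-17 + 0}\right)^{2} = \left(-18 + \frac{0 \left(-16 - 0 + 0\right)}{-17}\right)^{2} = \left(-18 + 0 \left(- \frac{1}{17}\right) \left(-16 + 0 + 0\right)\right)^{2} = \left(-18 + 0 \left(- \frac{1}{17}\right) \left(-16\right)\right)^{2} = \left(-18 + 0\right)^{2} = \left(-18\right)^{2} = 324$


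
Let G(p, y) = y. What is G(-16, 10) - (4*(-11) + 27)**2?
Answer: -279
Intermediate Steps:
G(-16, 10) - (4*(-11) + 27)**2 = 10 - (4*(-11) + 27)**2 = 10 - (-44 + 27)**2 = 10 - 1*(-17)**2 = 10 - 1*289 = 10 - 289 = -279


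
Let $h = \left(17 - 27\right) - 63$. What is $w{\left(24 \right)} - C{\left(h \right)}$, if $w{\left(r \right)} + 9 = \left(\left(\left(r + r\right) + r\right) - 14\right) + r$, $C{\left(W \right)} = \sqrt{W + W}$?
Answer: $73 - i \sqrt{146} \approx 73.0 - 12.083 i$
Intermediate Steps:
$h = -73$ ($h = -10 - 63 = -73$)
$C{\left(W \right)} = \sqrt{2} \sqrt{W}$ ($C{\left(W \right)} = \sqrt{2 W} = \sqrt{2} \sqrt{W}$)
$w{\left(r \right)} = -23 + 4 r$ ($w{\left(r \right)} = -9 + \left(\left(\left(\left(r + r\right) + r\right) - 14\right) + r\right) = -9 + \left(\left(\left(2 r + r\right) - 14\right) + r\right) = -9 + \left(\left(3 r - 14\right) + r\right) = -9 + \left(\left(-14 + 3 r\right) + r\right) = -9 + \left(-14 + 4 r\right) = -23 + 4 r$)
$w{\left(24 \right)} - C{\left(h \right)} = \left(-23 + 4 \cdot 24\right) - \sqrt{2} \sqrt{-73} = \left(-23 + 96\right) - \sqrt{2} i \sqrt{73} = 73 - i \sqrt{146}$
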